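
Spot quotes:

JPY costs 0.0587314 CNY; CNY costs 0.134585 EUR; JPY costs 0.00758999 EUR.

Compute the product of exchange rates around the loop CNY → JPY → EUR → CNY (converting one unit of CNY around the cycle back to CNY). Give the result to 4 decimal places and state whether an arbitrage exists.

Around CNY → JPY → EUR → CNY: 1 ÷ 0.0587314 × 0.00758999 ÷ 0.134585 = 0.960228
Product < 1; profitable direction is CNY → EUR → JPY → CNY.

0.9602 (arbitrage exists)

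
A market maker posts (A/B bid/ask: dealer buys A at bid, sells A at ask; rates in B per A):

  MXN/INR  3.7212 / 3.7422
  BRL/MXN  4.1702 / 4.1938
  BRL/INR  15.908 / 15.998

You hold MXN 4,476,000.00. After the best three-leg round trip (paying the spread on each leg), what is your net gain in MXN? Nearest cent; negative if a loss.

Best loop MXN → BRL → INR → MXN:
MXN 4,476,000.00 ÷ 4.1938 (buy BRL at ask) = BRL 1,067,289.81
BRL 1,067,289.81 × 15.908 (sell BRL at bid) = INR 16,978,446.28
INR 16,978,446.28 ÷ 3.7422 (buy MXN at ask) = MXN 4,537,022.68

Net profit: MXN 61,022.68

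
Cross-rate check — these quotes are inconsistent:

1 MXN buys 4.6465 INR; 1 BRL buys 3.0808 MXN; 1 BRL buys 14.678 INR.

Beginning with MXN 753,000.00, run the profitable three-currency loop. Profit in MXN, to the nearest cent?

Profit: MXN 19,097.97

Profitable loop is MXN → BRL → INR → MXN:
MXN 753,000.00 ÷ 3.0808 = BRL 244,417.03
BRL 244,417.03 × 14.678 = INR 3,587,553.23
INR 3,587,553.23 ÷ 4.6465 = MXN 772,097.97
Profit = MXN 772,097.97 − MXN 753,000.00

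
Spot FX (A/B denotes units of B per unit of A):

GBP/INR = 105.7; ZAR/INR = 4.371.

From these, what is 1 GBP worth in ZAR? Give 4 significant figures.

GBP/ZAR = 24.18

1 GBP × 105.7 = 105.7 INR
105.7 INR ÷ 4.371 = 24.1821 ZAR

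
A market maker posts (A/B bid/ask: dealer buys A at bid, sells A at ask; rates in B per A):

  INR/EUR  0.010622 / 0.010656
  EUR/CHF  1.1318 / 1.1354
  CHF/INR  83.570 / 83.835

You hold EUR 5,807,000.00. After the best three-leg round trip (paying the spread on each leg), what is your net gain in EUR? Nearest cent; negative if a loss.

Net profit: EUR 27,158.38

Best loop EUR → CHF → INR → EUR:
EUR 5,807,000.00 × 1.1318 (sell EUR at bid) = CHF 6,572,362.60
CHF 6,572,362.60 × 83.570 (sell CHF at bid) = INR 549,252,342.48
INR 549,252,342.48 × 0.010622 (sell INR at bid) = EUR 5,834,158.38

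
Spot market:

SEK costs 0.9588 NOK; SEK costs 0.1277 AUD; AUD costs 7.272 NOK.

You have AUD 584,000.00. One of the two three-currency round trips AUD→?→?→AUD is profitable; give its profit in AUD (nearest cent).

Profitable loop is AUD → SEK → NOK → AUD:
AUD 584,000.00 ÷ 0.1277 = SEK 4,573,218.48
SEK 4,573,218.48 × 0.9588 = NOK 4,384,801.88
NOK 4,384,801.88 ÷ 7.272 = AUD 602,970.56
Profit = AUD 602,970.56 − AUD 584,000.00

Profit: AUD 18,970.56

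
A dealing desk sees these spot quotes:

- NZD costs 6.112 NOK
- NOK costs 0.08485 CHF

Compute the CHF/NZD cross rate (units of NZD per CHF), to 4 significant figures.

1 CHF ÷ 0.08485 = 11.7855 NOK
11.7855 NOK ÷ 6.112 = 1.92826 NZD

CHF/NZD = 1.928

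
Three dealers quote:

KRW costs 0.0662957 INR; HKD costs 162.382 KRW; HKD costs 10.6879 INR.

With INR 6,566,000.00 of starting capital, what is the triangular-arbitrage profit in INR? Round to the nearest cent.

Profitable loop is INR → HKD → KRW → INR:
INR 6,566,000.00 ÷ 10.6879 = HKD 614,339.58
HKD 614,339.58 × 162.382 = KRW 99,757,690
KRW 99,757,690 × 0.0662957 = INR 6,613,505.87
Profit = INR 6,613,505.87 − INR 6,566,000.00

Profit: INR 47,505.87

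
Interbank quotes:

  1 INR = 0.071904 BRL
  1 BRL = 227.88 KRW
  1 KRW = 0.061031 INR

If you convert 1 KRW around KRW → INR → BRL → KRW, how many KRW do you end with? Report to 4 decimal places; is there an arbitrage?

1.0000 (no arbitrage)

Around KRW → INR → BRL → KRW: 1 × 0.061031 × 0.071904 × 227.88 = 1.000022
Product ≈ 1 (deviation 0.002%, within rounding noise).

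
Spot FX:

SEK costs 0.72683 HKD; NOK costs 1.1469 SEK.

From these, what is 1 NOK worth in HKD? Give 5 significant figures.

NOK/HKD = 0.83360

1 NOK × 1.1469 = 1.1469 SEK
1.1469 SEK × 0.72683 = 0.833601 HKD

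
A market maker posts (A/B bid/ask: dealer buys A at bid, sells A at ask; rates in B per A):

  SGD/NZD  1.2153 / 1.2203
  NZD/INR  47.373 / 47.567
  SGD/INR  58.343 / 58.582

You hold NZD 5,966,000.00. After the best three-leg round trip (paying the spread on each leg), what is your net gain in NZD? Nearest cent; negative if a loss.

Best loop NZD → SGD → INR → NZD:
NZD 5,966,000.00 ÷ 1.2203 (buy SGD at ask) = SGD 4,888,961.73
SGD 4,888,961.73 × 58.343 (sell SGD at bid) = INR 285,236,694.26
INR 285,236,694.26 ÷ 47.567 (buy NZD at ask) = NZD 5,996,524.78

Net profit: NZD 30,524.78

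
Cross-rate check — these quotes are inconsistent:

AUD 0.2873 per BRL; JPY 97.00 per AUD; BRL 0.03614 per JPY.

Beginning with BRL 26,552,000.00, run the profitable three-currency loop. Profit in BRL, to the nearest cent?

Profitable loop is BRL → AUD → JPY → BRL:
BRL 26,552,000.00 × 0.2873 = AUD 7,628,389.60
AUD 7,628,389.60 × 97.00 = JPY 739,953,791
JPY 739,953,791 × 0.03614 = BRL 26,741,930.01
Profit = BRL 26,741,930.01 − BRL 26,552,000.00

Profit: BRL 189,930.01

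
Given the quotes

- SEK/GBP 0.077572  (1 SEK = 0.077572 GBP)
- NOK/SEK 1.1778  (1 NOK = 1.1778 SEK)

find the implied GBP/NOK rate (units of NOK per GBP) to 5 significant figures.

GBP/NOK = 10.945

1 GBP ÷ 0.077572 = 12.8912 SEK
12.8912 SEK ÷ 1.1778 = 10.9452 NOK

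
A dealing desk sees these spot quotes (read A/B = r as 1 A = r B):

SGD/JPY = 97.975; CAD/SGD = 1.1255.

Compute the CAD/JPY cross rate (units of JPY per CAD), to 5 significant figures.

1 CAD × 1.1255 = 1.1255 SGD
1.1255 SGD × 97.975 = 110.271 JPY

CAD/JPY = 110.27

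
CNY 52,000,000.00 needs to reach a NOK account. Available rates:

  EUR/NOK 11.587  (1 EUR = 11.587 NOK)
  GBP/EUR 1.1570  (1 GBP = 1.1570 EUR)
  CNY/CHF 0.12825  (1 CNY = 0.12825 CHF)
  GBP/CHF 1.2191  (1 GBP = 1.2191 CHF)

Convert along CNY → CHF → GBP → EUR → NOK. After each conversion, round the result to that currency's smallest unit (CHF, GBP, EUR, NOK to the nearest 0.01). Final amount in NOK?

CNY 52,000,000.00 × 0.12825 = CHF 6,669,000.00
CHF 6,669,000.00 ÷ 1.2191 = GBP 5,470,429.01
GBP 5,470,429.01 × 1.1570 = EUR 6,329,286.36
EUR 6,329,286.36 × 11.587 = NOK 73,337,441.05

NOK 73,337,441.05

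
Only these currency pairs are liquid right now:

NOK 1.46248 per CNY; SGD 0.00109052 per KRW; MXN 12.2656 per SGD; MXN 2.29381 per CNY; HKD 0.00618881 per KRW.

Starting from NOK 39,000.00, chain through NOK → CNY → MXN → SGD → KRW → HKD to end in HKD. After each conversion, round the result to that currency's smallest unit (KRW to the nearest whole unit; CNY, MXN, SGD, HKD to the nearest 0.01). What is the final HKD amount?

HKD 28,302.01

NOK 39,000.00 ÷ 1.46248 = CNY 26,667.03
CNY 26,667.03 × 2.29381 = MXN 61,169.10
MXN 61,169.10 ÷ 12.2656 = SGD 4,987.05
SGD 4,987.05 ÷ 0.00109052 = KRW 4,573,094
KRW 4,573,094 × 0.00618881 = HKD 28,302.01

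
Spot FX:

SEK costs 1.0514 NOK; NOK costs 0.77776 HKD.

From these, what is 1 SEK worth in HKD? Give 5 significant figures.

1 SEK × 1.0514 = 1.0514 NOK
1.0514 NOK × 0.77776 = 0.817737 HKD

SEK/HKD = 0.81774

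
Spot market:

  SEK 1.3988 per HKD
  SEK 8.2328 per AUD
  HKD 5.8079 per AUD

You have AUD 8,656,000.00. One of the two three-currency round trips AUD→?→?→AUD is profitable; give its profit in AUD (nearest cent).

Profit: AUD 115,827.03

Profitable loop is AUD → SEK → HKD → AUD:
AUD 8,656,000.00 × 8.2328 = SEK 71,263,116.80
SEK 71,263,116.80 ÷ 1.3988 = HKD 50,945,894.20
HKD 50,945,894.20 ÷ 5.8079 = AUD 8,771,827.03
Profit = AUD 8,771,827.03 − AUD 8,656,000.00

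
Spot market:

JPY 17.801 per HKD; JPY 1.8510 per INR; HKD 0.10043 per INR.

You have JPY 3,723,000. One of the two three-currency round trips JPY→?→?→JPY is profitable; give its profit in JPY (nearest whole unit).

Profit: JPY 131,709

Profitable loop is JPY → HKD → INR → JPY:
JPY 3,723,000 ÷ 17.801 = HKD 209,145.55
HKD 209,145.55 ÷ 0.10043 = INR 2,082,500.78
INR 2,082,500.78 × 1.8510 = JPY 3,854,709
Profit = JPY 3,854,709 − JPY 3,723,000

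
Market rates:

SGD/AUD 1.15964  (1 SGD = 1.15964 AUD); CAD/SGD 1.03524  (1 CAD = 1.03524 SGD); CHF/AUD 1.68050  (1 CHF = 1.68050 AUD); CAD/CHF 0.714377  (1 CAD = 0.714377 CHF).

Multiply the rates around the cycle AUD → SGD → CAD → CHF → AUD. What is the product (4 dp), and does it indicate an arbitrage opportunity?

Around AUD → SGD → CAD → CHF → AUD: 1 ÷ 1.15964 ÷ 1.03524 × 0.714377 × 1.68050 = 1.000004
Product ≈ 1 (deviation 0.000%, within rounding noise).

1.0000 (no arbitrage)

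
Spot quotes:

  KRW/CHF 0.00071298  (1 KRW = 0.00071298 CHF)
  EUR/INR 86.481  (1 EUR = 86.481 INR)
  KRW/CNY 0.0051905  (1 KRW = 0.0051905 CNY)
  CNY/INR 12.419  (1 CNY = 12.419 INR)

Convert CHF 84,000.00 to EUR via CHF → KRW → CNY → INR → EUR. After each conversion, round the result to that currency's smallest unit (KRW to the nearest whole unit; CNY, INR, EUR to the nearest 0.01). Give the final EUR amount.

CHF 84,000.00 ÷ 0.00071298 = KRW 117,815,366
KRW 117,815,366 × 0.0051905 = CNY 611,520.66
CNY 611,520.66 × 12.419 = INR 7,594,475.08
INR 7,594,475.08 ÷ 86.481 = EUR 87,816.69

EUR 87,816.69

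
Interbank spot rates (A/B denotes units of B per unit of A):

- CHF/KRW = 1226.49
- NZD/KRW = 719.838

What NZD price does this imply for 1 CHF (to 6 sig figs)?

CHF/NZD = 1.70384

1 CHF × 1226.49 = 1226.49 KRW
1226.49 KRW ÷ 719.838 = 1.70384 NZD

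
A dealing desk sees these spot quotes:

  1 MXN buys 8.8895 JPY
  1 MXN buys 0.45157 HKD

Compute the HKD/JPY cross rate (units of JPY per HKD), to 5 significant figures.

1 HKD ÷ 0.45157 = 2.2145 MXN
2.2145 MXN × 8.8895 = 19.6858 JPY

HKD/JPY = 19.686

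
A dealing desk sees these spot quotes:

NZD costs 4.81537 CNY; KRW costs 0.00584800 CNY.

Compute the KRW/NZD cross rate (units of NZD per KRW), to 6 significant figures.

1 KRW × 0.00584800 = 0.005848 CNY
0.005848 CNY ÷ 4.81537 = 0.00121444 NZD

KRW/NZD = 0.00121444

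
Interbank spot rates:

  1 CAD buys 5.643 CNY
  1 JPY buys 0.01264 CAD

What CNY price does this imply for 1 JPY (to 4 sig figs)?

JPY/CNY = 0.07133

1 JPY × 0.01264 = 0.01264 CAD
0.01264 CAD × 5.643 = 0.0713275 CNY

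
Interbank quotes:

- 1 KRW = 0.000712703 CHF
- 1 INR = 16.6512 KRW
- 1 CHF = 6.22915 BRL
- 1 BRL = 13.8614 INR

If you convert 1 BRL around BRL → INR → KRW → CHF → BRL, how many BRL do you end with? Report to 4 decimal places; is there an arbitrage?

1.0247 (arbitrage exists)

Around BRL → INR → KRW → CHF → BRL: 1 × 13.8614 × 16.6512 × 0.000712703 × 6.22915 = 1.024684
Product > 1; profitable direction is BRL → INR → KRW → CHF → BRL.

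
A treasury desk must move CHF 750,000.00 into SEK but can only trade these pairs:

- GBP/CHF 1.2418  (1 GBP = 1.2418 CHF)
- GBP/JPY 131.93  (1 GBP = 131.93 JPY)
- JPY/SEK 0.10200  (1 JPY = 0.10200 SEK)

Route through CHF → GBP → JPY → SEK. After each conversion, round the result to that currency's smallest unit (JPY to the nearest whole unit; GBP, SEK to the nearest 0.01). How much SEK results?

SEK 8,127,431.91

CHF 750,000.00 ÷ 1.2418 = GBP 603,961.99
GBP 603,961.99 × 131.93 = JPY 79,680,705
JPY 79,680,705 × 0.10200 = SEK 8,127,431.91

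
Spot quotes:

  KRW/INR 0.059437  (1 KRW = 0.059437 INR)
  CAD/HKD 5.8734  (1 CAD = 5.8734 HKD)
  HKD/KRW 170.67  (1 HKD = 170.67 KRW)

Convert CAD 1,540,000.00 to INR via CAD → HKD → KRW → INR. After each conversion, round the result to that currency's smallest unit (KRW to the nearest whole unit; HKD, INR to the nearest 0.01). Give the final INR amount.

CAD 1,540,000.00 × 5.8734 = HKD 9,045,036.00
HKD 9,045,036.00 × 170.67 = KRW 1,543,716,294
KRW 1,543,716,294 × 0.059437 = INR 91,753,865.37

INR 91,753,865.37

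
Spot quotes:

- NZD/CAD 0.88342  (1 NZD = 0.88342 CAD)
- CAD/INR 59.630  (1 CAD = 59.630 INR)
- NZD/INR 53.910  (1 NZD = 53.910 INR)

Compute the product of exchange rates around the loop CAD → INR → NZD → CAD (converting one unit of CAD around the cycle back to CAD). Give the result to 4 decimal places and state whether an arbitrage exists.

0.9772 (arbitrage exists)

Around CAD → INR → NZD → CAD: 1 × 59.630 ÷ 53.910 × 0.88342 = 0.977153
Product < 1; profitable direction is CAD → NZD → INR → CAD.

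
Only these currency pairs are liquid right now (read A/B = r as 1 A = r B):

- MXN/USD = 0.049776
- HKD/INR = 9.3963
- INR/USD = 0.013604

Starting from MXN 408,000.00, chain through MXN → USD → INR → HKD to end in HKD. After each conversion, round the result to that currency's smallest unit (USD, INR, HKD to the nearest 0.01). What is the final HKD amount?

MXN 408,000.00 × 0.049776 = USD 20,308.61
USD 20,308.61 ÷ 0.013604 = INR 1,492,841.08
INR 1,492,841.08 ÷ 9.3963 = HKD 158,875.42

HKD 158,875.42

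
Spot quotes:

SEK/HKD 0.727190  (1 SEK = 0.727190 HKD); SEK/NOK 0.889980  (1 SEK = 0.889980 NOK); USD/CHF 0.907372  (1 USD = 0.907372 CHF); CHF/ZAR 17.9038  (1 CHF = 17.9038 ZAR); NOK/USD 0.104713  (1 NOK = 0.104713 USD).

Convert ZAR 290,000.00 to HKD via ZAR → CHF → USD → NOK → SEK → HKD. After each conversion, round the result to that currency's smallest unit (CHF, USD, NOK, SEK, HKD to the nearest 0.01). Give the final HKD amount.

HKD 139,294.66

ZAR 290,000.00 ÷ 17.9038 = CHF 16,197.68
CHF 16,197.68 ÷ 0.907372 = USD 17,851.20
USD 17,851.20 ÷ 0.104713 = NOK 170,477.40
NOK 170,477.40 ÷ 0.889980 = SEK 191,551.94
SEK 191,551.94 × 0.727190 = HKD 139,294.66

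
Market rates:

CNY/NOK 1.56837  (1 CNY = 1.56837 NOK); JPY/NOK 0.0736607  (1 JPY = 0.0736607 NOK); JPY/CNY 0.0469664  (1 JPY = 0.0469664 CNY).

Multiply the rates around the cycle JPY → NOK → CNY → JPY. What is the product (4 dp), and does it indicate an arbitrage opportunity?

Around JPY → NOK → CNY → JPY: 1 × 0.0736607 ÷ 1.56837 ÷ 0.0469664 = 1.000000
Product ≈ 1 (deviation 0.000%, within rounding noise).

1.0000 (no arbitrage)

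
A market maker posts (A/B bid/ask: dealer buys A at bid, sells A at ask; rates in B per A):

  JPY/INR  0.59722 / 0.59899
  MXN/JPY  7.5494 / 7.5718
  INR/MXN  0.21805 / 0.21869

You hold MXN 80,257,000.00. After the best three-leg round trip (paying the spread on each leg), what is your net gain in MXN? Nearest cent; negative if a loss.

Net profit: MXN 659,164.97

Best loop MXN → INR → JPY → MXN:
MXN 80,257,000.00 ÷ 0.21869 (buy INR at ask) = INR 366,989,802.92
INR 366,989,802.92 ÷ 0.59899 (buy JPY at ask) = JPY 612,681,018
JPY 612,681,018 ÷ 7.5718 (buy MXN at ask) = MXN 80,916,164.97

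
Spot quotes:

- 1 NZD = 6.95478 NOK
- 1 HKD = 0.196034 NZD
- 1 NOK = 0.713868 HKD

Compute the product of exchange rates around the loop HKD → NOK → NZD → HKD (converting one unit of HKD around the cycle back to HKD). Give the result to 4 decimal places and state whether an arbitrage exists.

Around HKD → NOK → NZD → HKD: 1 ÷ 0.713868 ÷ 6.95478 ÷ 0.196034 = 1.027466
Product > 1; profitable direction is HKD → NOK → NZD → HKD.

1.0275 (arbitrage exists)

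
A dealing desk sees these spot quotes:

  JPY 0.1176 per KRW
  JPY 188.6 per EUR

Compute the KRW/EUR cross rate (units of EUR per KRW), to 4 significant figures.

1 KRW × 0.1176 = 0.1176 JPY
0.1176 JPY ÷ 188.6 = 0.000623542 EUR

KRW/EUR = 0.0006235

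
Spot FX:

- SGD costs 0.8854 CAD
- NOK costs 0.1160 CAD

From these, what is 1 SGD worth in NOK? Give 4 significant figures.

SGD/NOK = 7.633

1 SGD × 0.8854 = 0.8854 CAD
0.8854 CAD ÷ 0.1160 = 7.63276 NOK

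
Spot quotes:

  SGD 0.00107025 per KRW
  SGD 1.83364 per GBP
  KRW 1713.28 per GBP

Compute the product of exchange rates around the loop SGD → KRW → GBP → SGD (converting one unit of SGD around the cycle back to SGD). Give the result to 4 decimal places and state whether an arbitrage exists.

Around SGD → KRW → GBP → SGD: 1 ÷ 0.00107025 ÷ 1713.28 × 1.83364 = 1.000001
Product ≈ 1 (deviation 0.000%, within rounding noise).

1.0000 (no arbitrage)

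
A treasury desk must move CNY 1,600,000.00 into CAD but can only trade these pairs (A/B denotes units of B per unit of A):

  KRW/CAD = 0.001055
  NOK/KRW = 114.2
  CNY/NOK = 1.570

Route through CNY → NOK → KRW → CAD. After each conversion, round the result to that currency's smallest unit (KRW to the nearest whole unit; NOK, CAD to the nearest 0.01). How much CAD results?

CAD 302,648.27

CNY 1,600,000.00 × 1.570 = NOK 2,512,000.00
NOK 2,512,000.00 × 114.2 = KRW 286,870,400
KRW 286,870,400 × 0.001055 = CAD 302,648.27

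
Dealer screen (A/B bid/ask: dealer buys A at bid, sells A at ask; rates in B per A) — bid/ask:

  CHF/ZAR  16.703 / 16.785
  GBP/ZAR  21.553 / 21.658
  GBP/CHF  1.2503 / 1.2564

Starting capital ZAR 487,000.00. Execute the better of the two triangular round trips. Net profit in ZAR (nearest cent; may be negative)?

Best loop ZAR → CHF → GBP → ZAR:
ZAR 487,000.00 ÷ 16.785 (buy CHF at ask) = CHF 29,014.00
CHF 29,014.00 ÷ 1.2564 (buy GBP at ask) = GBP 23,092.96
GBP 23,092.96 × 21.553 (sell GBP at bid) = ZAR 497,722.66

Net profit: ZAR 10,722.66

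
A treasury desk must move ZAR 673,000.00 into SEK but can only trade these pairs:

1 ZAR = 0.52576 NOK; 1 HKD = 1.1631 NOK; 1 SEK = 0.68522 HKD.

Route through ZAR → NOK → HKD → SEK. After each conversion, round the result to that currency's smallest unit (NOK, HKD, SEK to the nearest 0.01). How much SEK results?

SEK 443,971.94

ZAR 673,000.00 × 0.52576 = NOK 353,836.48
NOK 353,836.48 ÷ 1.1631 = HKD 304,218.45
HKD 304,218.45 ÷ 0.68522 = SEK 443,971.94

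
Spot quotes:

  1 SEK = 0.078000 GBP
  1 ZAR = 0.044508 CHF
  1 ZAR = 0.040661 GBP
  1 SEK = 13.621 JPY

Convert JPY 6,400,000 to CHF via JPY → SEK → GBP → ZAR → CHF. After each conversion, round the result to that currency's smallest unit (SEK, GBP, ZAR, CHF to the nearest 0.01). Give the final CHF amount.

JPY 6,400,000 ÷ 13.621 = SEK 469,862.71
SEK 469,862.71 × 0.078000 = GBP 36,649.29
GBP 36,649.29 ÷ 0.040661 = ZAR 901,337.65
ZAR 901,337.65 × 0.044508 = CHF 40,116.74

CHF 40,116.74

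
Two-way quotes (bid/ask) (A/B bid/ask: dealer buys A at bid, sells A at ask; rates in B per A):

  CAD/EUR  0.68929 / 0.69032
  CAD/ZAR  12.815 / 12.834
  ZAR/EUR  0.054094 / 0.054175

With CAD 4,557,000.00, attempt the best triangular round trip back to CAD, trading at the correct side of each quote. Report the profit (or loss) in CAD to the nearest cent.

Net profit: CAD 19,108.15

Best loop CAD → ZAR → EUR → CAD:
CAD 4,557,000.00 × 12.815 (sell CAD at bid) = ZAR 58,397,955.00
ZAR 58,397,955.00 × 0.054094 (sell ZAR at bid) = EUR 3,158,978.98
EUR 3,158,978.98 ÷ 0.69032 (buy CAD at ask) = CAD 4,576,108.15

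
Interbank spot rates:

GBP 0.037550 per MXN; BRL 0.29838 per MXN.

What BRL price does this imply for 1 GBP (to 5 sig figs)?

GBP/BRL = 7.9462

1 GBP ÷ 0.037550 = 26.6312 MXN
26.6312 MXN × 0.29838 = 7.94621 BRL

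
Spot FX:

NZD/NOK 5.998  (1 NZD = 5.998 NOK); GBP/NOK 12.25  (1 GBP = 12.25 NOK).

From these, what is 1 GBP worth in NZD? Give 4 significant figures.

GBP/NZD = 2.042

1 GBP × 12.25 = 12.25 NOK
12.25 NOK ÷ 5.998 = 2.04235 NZD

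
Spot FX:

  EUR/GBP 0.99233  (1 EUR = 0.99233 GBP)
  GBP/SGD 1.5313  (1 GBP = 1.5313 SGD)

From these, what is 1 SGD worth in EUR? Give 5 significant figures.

SGD/EUR = 0.65809

1 SGD ÷ 1.5313 = 0.65304 GBP
0.65304 GBP ÷ 0.99233 = 0.658087 EUR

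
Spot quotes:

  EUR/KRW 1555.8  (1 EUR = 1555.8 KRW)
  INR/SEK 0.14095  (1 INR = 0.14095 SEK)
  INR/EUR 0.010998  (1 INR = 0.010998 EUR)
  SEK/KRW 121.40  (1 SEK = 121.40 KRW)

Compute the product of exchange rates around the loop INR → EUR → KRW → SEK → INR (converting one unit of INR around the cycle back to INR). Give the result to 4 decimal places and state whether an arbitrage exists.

Around INR → EUR → KRW → SEK → INR: 1 × 0.010998 × 1555.8 ÷ 121.40 ÷ 0.14095 = 0.999963
Product ≈ 1 (deviation 0.004%, within rounding noise).

1.0000 (no arbitrage)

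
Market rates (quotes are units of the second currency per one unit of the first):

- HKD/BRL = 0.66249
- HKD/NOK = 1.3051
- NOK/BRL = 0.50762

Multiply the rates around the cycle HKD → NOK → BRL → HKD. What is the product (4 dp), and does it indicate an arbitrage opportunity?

Around HKD → NOK → BRL → HKD: 1 × 1.3051 × 0.50762 ÷ 0.66249 = 1.000007
Product ≈ 1 (deviation 0.001%, within rounding noise).

1.0000 (no arbitrage)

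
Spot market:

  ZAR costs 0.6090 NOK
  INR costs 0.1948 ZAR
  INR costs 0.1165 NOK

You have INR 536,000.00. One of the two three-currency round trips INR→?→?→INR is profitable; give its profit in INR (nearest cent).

Profit: INR 9,814.55

Profitable loop is INR → ZAR → NOK → INR:
INR 536,000.00 × 0.1948 = ZAR 104,412.80
ZAR 104,412.80 × 0.6090 = NOK 63,587.40
NOK 63,587.40 ÷ 0.1165 = INR 545,814.55
Profit = INR 545,814.55 − INR 536,000.00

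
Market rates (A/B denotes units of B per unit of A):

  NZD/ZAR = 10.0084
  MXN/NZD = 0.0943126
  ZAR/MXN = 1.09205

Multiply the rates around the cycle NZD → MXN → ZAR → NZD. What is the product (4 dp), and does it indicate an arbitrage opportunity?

0.9701 (arbitrage exists)

Around NZD → MXN → ZAR → NZD: 1 ÷ 0.0943126 ÷ 1.09205 ÷ 10.0084 = 0.970115
Product < 1; profitable direction is NZD → ZAR → MXN → NZD.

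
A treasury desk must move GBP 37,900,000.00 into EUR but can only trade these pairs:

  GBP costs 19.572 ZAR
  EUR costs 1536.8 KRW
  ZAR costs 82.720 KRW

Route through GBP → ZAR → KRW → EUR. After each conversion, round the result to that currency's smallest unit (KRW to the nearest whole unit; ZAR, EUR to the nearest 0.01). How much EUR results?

GBP 37,900,000.00 × 19.572 = ZAR 741,778,800.00
ZAR 741,778,800.00 × 82.720 = KRW 61,359,942,336
KRW 61,359,942,336 ÷ 1536.8 = EUR 39,927,083.77

EUR 39,927,083.77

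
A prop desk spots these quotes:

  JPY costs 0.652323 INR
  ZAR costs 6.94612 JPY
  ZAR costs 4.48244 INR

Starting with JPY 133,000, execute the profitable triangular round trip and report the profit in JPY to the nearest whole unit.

Profitable loop is JPY → INR → ZAR → JPY:
JPY 133,000 × 0.652323 = INR 86,758.96
INR 86,758.96 ÷ 4.48244 = ZAR 19,355.30
ZAR 19,355.30 × 6.94612 = JPY 134,444
Profit = JPY 134,444 − JPY 133,000

Profit: JPY 1,444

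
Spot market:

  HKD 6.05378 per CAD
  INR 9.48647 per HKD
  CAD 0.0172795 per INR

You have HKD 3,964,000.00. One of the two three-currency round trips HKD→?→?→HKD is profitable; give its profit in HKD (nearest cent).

Profitable loop is HKD → CAD → INR → HKD:
HKD 3,964,000.00 ÷ 6.05378 = CAD 654,797.50
CAD 654,797.50 ÷ 0.0172795 = INR 37,894,470.23
INR 37,894,470.23 ÷ 9.48647 = HKD 3,994,580.73
Profit = HKD 3,994,580.73 − HKD 3,964,000.00

Profit: HKD 30,580.73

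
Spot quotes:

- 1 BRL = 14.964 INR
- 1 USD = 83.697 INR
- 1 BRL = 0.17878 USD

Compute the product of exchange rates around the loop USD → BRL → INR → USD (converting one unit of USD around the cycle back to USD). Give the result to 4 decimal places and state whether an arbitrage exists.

Around USD → BRL → INR → USD: 1 ÷ 0.17878 × 14.964 ÷ 83.697 = 1.000043
Product ≈ 1 (deviation 0.004%, within rounding noise).

1.0000 (no arbitrage)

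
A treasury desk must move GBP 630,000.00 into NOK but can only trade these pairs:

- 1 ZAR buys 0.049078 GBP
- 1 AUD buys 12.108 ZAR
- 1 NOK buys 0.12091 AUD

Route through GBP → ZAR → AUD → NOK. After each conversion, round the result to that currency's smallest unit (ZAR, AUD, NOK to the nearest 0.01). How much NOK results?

GBP 630,000.00 ÷ 0.049078 = ZAR 12,836,708.91
ZAR 12,836,708.91 ÷ 12.108 = AUD 1,060,184.09
AUD 1,060,184.09 ÷ 0.12091 = NOK 8,768,373.91

NOK 8,768,373.91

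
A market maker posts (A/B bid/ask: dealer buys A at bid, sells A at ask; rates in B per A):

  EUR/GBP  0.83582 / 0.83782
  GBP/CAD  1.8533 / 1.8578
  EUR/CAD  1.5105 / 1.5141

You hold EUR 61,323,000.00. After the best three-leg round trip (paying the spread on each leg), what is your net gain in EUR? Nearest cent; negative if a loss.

Best loop EUR → GBP → CAD → EUR:
EUR 61,323,000.00 × 0.83582 (sell EUR at bid) = GBP 51,254,989.86
GBP 51,254,989.86 × 1.8533 (sell GBP at bid) = CAD 94,990,872.71
CAD 94,990,872.71 ÷ 1.5141 (buy EUR at ask) = EUR 62,737,515.82

Net profit: EUR 1,414,515.82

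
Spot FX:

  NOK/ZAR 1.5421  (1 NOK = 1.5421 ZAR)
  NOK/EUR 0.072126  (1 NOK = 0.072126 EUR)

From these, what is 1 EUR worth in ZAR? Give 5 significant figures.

EUR/ZAR = 21.381

1 EUR ÷ 0.072126 = 13.8646 NOK
13.8646 NOK × 1.5421 = 21.3806 ZAR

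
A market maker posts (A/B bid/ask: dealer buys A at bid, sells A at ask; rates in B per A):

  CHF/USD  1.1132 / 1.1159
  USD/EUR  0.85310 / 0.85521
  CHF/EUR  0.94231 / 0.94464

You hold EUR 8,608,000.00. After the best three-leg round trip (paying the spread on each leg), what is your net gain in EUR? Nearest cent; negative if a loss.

Net profit: EUR 45,844.09

Best loop EUR → CHF → USD → EUR:
EUR 8,608,000.00 ÷ 0.94464 (buy CHF at ask) = CHF 9,112,466.12
CHF 9,112,466.12 × 1.1132 (sell CHF at bid) = USD 10,143,997.29
USD 10,143,997.29 × 0.85310 (sell USD at bid) = EUR 8,653,844.09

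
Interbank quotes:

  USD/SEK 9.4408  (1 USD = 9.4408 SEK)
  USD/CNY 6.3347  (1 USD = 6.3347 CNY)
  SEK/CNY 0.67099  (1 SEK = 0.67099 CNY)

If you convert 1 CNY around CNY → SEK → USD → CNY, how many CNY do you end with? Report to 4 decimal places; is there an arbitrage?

Around CNY → SEK → USD → CNY: 1 ÷ 0.67099 ÷ 9.4408 × 6.3347 = 1.000003
Product ≈ 1 (deviation 0.000%, within rounding noise).

1.0000 (no arbitrage)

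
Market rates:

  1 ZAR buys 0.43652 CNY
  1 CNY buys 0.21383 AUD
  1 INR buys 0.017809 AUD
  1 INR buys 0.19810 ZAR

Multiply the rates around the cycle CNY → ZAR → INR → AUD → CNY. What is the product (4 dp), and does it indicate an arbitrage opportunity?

0.9631 (arbitrage exists)

Around CNY → ZAR → INR → AUD → CNY: 1 ÷ 0.43652 ÷ 0.19810 × 0.017809 ÷ 0.21383 = 0.963124
Product < 1; profitable direction is CNY → AUD → INR → ZAR → CNY.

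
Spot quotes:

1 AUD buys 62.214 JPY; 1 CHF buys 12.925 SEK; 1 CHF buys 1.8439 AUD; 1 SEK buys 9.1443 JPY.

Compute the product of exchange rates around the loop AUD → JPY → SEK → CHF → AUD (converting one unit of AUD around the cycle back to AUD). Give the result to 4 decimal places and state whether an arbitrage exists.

Around AUD → JPY → SEK → CHF → AUD: 1 × 62.214 ÷ 9.1443 ÷ 12.925 × 1.8439 = 0.970609
Product < 1; profitable direction is AUD → CHF → SEK → JPY → AUD.

0.9706 (arbitrage exists)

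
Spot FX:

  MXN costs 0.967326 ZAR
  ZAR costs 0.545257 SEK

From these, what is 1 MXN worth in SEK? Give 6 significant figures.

MXN/SEK = 0.527441

1 MXN × 0.967326 = 0.967326 ZAR
0.967326 ZAR × 0.545257 = 0.527441 SEK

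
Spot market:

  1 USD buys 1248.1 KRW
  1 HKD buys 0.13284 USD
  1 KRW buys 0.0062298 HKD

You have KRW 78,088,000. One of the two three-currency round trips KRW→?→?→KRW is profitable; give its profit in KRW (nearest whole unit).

Profitable loop is KRW → HKD → USD → KRW:
KRW 78,088,000 × 0.0062298 = HKD 486,472.62
HKD 486,472.62 × 0.13284 = USD 64,623.02
USD 64,623.02 × 1248.1 = KRW 80,655,995
Profit = KRW 80,655,995 − KRW 78,088,000

Profit: KRW 2,567,995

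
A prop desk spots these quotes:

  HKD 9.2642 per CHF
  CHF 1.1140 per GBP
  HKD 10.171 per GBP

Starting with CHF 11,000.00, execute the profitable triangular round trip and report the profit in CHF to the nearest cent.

Profitable loop is CHF → HKD → GBP → CHF:
CHF 11,000.00 × 9.2642 = HKD 101,906.20
HKD 101,906.20 ÷ 10.171 = GBP 10,019.29
GBP 10,019.29 × 1.1140 = CHF 11,161.49
Profit = CHF 11,161.49 − CHF 11,000.00

Profit: CHF 161.49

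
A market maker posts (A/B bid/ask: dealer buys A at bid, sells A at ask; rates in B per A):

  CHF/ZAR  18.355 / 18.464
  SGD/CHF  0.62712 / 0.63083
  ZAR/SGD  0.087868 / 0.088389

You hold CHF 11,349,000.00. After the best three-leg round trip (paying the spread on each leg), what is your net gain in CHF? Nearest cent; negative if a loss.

Best loop CHF → ZAR → SGD → CHF:
CHF 11,349,000.00 × 18.355 (sell CHF at bid) = ZAR 208,310,895.00
ZAR 208,310,895.00 × 0.087868 (sell ZAR at bid) = SGD 18,303,861.72
SGD 18,303,861.72 × 0.62712 (sell SGD at bid) = CHF 11,478,717.76

Net profit: CHF 129,717.76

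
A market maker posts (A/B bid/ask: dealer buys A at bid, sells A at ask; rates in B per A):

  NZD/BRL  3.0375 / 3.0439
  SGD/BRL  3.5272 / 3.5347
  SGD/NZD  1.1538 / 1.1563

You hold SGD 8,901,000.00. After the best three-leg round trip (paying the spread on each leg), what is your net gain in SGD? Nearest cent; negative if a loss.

Net profit: SGD 19,064.21

Best loop SGD → BRL → NZD → SGD:
SGD 8,901,000.00 × 3.5272 (sell SGD at bid) = BRL 31,395,607.20
BRL 31,395,607.20 ÷ 3.0439 (buy NZD at ask) = NZD 10,314,270.25
NZD 10,314,270.25 ÷ 1.1563 (buy SGD at ask) = SGD 8,920,064.21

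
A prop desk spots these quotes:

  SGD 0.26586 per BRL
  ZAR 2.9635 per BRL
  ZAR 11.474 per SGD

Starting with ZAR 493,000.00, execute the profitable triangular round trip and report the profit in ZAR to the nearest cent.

Profitable loop is ZAR → BRL → SGD → ZAR:
ZAR 493,000.00 ÷ 2.9635 = BRL 166,357.35
BRL 166,357.35 × 0.26586 = SGD 44,227.76
SGD 44,227.76 × 11.474 = ZAR 507,469.37
Profit = ZAR 507,469.37 − ZAR 493,000.00

Profit: ZAR 14,469.37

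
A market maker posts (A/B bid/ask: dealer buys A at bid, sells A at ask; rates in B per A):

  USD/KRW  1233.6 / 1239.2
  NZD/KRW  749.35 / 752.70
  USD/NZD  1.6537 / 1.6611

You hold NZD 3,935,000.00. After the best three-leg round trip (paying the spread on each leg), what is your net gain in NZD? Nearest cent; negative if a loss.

Net profit: NZD 0.30

Best loop NZD → KRW → USD → NZD:
NZD 3,935,000.00 × 749.35 (sell NZD at bid) = KRW 2,948,692,250
KRW 2,948,692,250 ÷ 1239.2 (buy USD at ask) = USD 2,379,512.79
USD 2,379,512.79 × 1.6537 (sell USD at bid) = NZD 3,935,000.30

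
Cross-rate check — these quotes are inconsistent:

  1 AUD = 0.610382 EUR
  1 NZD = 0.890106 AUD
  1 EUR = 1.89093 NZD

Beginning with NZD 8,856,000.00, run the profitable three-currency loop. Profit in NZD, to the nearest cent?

Profitable loop is NZD → AUD → EUR → NZD:
NZD 8,856,000.00 × 0.890106 = AUD 7,882,778.74
AUD 7,882,778.74 × 0.610382 = EUR 4,811,506.25
EUR 4,811,506.25 × 1.89093 = NZD 9,098,221.51
Profit = NZD 9,098,221.51 − NZD 8,856,000.00

Profit: NZD 242,221.51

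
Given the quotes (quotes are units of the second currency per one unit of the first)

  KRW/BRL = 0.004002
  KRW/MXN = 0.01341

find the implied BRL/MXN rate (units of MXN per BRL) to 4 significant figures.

1 BRL ÷ 0.004002 = 249.875 KRW
249.875 KRW × 0.01341 = 3.35082 MXN

BRL/MXN = 3.351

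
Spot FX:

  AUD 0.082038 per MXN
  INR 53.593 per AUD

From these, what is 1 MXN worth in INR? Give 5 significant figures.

1 MXN × 0.082038 = 0.082038 AUD
0.082038 AUD × 53.593 = 4.39666 INR

MXN/INR = 4.3967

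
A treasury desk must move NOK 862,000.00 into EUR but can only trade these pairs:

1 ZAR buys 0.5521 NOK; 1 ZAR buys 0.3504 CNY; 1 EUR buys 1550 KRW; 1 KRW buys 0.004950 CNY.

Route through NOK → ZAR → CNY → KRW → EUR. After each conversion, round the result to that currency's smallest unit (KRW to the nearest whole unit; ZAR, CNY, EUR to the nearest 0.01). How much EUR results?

NOK 862,000.00 ÷ 0.5521 = ZAR 1,561,311.36
ZAR 1,561,311.36 × 0.3504 = CNY 547,083.50
CNY 547,083.50 ÷ 0.004950 = KRW 110,521,919
KRW 110,521,919 ÷ 1550 = EUR 71,304.46

EUR 71,304.46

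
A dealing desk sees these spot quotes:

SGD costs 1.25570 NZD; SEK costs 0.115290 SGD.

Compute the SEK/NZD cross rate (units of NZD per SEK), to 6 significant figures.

1 SEK × 0.115290 = 0.11529 SGD
0.11529 SGD × 1.25570 = 0.14477 NZD

SEK/NZD = 0.144770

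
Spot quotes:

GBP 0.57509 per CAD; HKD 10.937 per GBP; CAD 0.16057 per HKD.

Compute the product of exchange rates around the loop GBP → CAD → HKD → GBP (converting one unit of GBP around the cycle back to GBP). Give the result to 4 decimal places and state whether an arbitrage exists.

0.9902 (arbitrage exists)

Around GBP → CAD → HKD → GBP: 1 ÷ 0.57509 ÷ 0.16057 ÷ 10.937 = 0.990151
Product < 1; profitable direction is GBP → HKD → CAD → GBP.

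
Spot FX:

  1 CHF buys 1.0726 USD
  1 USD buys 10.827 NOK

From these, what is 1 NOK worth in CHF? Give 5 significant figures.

NOK/CHF = 0.086110

1 NOK ÷ 10.827 = 0.0923617 USD
0.0923617 USD ÷ 1.0726 = 0.0861101 CHF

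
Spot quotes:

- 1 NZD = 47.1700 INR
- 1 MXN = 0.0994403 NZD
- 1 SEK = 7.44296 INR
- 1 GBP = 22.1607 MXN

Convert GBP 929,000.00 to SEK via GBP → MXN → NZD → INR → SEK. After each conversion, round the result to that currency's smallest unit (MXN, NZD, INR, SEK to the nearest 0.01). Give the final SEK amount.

SEK 12,974,236.34

GBP 929,000.00 × 22.1607 = MXN 20,587,290.30
MXN 20,587,290.30 × 0.0994403 = NZD 2,047,206.32
NZD 2,047,206.32 × 47.1700 = INR 96,566,722.11
INR 96,566,722.11 ÷ 7.44296 = SEK 12,974,236.34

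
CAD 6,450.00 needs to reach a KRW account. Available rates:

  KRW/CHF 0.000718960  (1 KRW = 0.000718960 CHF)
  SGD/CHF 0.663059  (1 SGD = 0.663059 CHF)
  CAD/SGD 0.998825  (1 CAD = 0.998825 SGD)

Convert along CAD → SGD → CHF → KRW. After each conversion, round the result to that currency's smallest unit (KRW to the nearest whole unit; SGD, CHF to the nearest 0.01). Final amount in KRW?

CAD 6,450.00 × 0.998825 = SGD 6,442.42
SGD 6,442.42 × 0.663059 = CHF 4,271.70
CHF 4,271.70 ÷ 0.000718960 = KRW 5,941,499

KRW 5,941,499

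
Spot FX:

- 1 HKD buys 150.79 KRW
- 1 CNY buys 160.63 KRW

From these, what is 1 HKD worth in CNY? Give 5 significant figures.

HKD/CNY = 0.93874

1 HKD × 150.79 = 150.79 KRW
150.79 KRW ÷ 160.63 = 0.938741 CNY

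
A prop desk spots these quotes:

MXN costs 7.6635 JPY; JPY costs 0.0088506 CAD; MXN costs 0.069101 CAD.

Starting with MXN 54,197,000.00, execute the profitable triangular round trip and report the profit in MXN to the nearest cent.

Profitable loop is MXN → CAD → JPY → MXN:
MXN 54,197,000.00 × 0.069101 = CAD 3,745,066.90
CAD 3,745,066.90 ÷ 0.0088506 = JPY 423,142,713
JPY 423,142,713 ÷ 7.6635 = MXN 55,215,334.14
Profit = MXN 55,215,334.14 − MXN 54,197,000.00

Profit: MXN 1,018,334.14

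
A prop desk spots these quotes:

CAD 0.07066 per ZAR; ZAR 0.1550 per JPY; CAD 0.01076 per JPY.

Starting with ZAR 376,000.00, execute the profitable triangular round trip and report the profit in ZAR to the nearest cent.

Profitable loop is ZAR → CAD → JPY → ZAR:
ZAR 376,000.00 × 0.07066 = CAD 26,568.16
CAD 26,568.16 ÷ 0.01076 = JPY 2,469,160
JPY 2,469,160 × 0.1550 = ZAR 382,719.78
Profit = ZAR 382,719.78 − ZAR 376,000.00

Profit: ZAR 6,719.78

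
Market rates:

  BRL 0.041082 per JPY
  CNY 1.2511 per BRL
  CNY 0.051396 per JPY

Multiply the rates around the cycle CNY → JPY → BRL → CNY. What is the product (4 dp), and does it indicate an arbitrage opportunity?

1.0000 (no arbitrage)

Around CNY → JPY → BRL → CNY: 1 ÷ 0.051396 × 0.041082 × 1.2511 = 1.000033
Product ≈ 1 (deviation 0.003%, within rounding noise).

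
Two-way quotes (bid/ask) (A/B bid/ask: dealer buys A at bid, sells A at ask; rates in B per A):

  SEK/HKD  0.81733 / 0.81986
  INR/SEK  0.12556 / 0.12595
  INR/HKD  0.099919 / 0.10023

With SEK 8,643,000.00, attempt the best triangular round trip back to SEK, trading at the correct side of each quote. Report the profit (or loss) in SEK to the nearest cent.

Net profit: SEK 206,434.71

Best loop SEK → HKD → INR → SEK:
SEK 8,643,000.00 × 0.81733 (sell SEK at bid) = HKD 7,064,183.19
HKD 7,064,183.19 ÷ 0.10023 (buy INR at ask) = INR 70,479,728.52
INR 70,479,728.52 × 0.12556 (sell INR at bid) = SEK 8,849,434.71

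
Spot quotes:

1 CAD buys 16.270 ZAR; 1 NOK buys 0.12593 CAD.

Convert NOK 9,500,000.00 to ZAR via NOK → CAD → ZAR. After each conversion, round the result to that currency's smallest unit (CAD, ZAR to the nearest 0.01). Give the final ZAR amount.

NOK 9,500,000.00 × 0.12593 = CAD 1,196,335.00
CAD 1,196,335.00 × 16.270 = ZAR 19,464,370.45

ZAR 19,464,370.45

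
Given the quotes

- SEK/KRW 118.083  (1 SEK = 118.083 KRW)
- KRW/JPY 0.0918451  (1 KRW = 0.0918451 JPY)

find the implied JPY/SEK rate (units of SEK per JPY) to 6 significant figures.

1 JPY ÷ 0.0918451 = 10.8879 KRW
10.8879 KRW ÷ 118.083 = 0.0922055 SEK

JPY/SEK = 0.0922055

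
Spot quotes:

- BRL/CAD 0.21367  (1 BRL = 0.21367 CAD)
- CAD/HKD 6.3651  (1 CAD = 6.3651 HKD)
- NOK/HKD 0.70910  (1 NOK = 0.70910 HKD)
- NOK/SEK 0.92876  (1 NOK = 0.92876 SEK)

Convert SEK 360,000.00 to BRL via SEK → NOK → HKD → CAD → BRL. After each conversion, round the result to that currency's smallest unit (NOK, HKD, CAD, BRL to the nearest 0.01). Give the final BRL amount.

SEK 360,000.00 ÷ 0.92876 = NOK 387,613.59
NOK 387,613.59 × 0.70910 = HKD 274,856.80
HKD 274,856.80 ÷ 6.3651 = CAD 43,181.85
CAD 43,181.85 ÷ 0.21367 = BRL 202,095.99

BRL 202,095.99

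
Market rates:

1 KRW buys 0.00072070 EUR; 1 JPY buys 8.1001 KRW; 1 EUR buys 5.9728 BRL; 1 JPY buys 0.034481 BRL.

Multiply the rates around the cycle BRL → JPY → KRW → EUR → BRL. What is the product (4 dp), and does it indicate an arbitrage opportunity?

1.0112 (arbitrage exists)

Around BRL → JPY → KRW → EUR → BRL: 1 ÷ 0.034481 × 8.1001 × 0.00072070 × 5.9728 = 1.011214
Product > 1; profitable direction is BRL → JPY → KRW → EUR → BRL.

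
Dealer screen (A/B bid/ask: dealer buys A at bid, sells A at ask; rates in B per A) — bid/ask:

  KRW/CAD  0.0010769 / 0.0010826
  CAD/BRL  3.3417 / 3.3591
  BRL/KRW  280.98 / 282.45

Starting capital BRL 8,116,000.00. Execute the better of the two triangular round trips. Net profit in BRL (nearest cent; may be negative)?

Best loop BRL → KRW → CAD → BRL:
BRL 8,116,000.00 × 280.98 (sell BRL at bid) = KRW 2,280,433,680
KRW 2,280,433,680 × 0.0010769 (sell KRW at bid) = CAD 2,455,799.03
CAD 2,455,799.03 × 3.3417 (sell CAD at bid) = BRL 8,206,543.62

Net profit: BRL 90,543.62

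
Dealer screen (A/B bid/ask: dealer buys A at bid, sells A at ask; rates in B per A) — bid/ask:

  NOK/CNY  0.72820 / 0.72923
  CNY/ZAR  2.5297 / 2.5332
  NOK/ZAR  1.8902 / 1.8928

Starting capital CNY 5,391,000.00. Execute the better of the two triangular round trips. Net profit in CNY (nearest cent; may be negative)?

Best loop CNY → NOK → ZAR → CNY:
CNY 5,391,000.00 ÷ 0.72923 (buy NOK at ask) = NOK 7,392,729.32
NOK 7,392,729.32 × 1.8902 (sell NOK at bid) = ZAR 13,973,736.96
ZAR 13,973,736.96 ÷ 2.5332 (buy CNY at ask) = CNY 5,516,239.13

Net profit: CNY 125,239.13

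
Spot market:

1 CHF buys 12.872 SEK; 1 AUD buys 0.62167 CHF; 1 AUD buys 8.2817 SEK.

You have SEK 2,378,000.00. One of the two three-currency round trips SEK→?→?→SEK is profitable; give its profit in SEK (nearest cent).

Profitable loop is SEK → CHF → AUD → SEK:
SEK 2,378,000.00 ÷ 12.872 = CHF 184,742.08
CHF 184,742.08 ÷ 0.62167 = AUD 297,170.65
AUD 297,170.65 × 8.2817 = SEK 2,461,078.14
Profit = SEK 2,461,078.14 − SEK 2,378,000.00

Profit: SEK 83,078.14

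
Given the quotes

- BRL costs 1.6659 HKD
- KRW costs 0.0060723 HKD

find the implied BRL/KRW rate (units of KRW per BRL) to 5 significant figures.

BRL/KRW = 274.34

1 BRL × 1.6659 = 1.6659 HKD
1.6659 HKD ÷ 0.0060723 = 274.344 KRW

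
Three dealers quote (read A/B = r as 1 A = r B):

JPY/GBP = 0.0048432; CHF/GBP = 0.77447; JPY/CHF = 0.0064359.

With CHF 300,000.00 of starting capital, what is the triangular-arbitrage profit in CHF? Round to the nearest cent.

Profit: CHF 8,746.99

Profitable loop is CHF → GBP → JPY → CHF:
CHF 300,000.00 × 0.77447 = GBP 232,341.00
GBP 232,341.00 ÷ 0.0048432 = JPY 47,972,621
JPY 47,972,621 × 0.0064359 = CHF 308,746.99
Profit = CHF 308,746.99 − CHF 300,000.00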